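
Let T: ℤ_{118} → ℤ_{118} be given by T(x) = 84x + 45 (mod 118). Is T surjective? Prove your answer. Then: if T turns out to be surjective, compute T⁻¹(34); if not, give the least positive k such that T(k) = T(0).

Recall: surjectivity means every element of the codomain has a preimage under T.
Since gcd(84, 118) = 2, we have 84x ≡ 0 (mod 2) for all x, so T(x) ≡ 1 (mod 2).
But 0 ≢ 1 (mod 2), so 0 ∈ ℤ_{118} has no preimage. Therefore T is not surjective.
Since T is not surjective, we find the least positive k with T(k) = T(0): this means 84k ≡ 0 (mod 118), i.e. 118 ∣ 84k. Since gcd(84, 118) = 2, dividing through by 2 this holds exactly when 59 ∣ 42k, and as gcd(42, 59) = 1, exactly when 59 ∣ k.
The smallest positive such k is 59.

59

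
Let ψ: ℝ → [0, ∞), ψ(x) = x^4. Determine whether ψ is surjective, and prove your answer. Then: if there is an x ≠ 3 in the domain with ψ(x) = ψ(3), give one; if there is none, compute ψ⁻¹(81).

-3

For any y ∈ [0, ∞), x = y^{1/4} ∈ ℝ satisfies x^4 = y, so ψ is surjective.
For the follow-up, such an x exists: taking x = −3 ∈ ℝ gives ψ(−3) = 81 = ψ(3) with −3 ≠ 3.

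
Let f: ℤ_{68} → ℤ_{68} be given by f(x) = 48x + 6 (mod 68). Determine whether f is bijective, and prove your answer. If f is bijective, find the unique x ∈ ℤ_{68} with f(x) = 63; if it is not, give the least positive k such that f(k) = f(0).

17

We have gcd(48, 68) = 4 > 1. Taking u = 0 and v = 17: f(0) = 6 and f(17) = 48·17 + 6 = 822 ≡ 6 (mod 68).
So f(0) = f(17) while 0 ≠ 17, so f is not injective, hence not bijective.
Since f is not bijective, we find the least positive k with f(k) = f(0): this means 48k ≡ 0 (mod 68), i.e. 68 ∣ 48k. Since gcd(48, 68) = 4, dividing through by 4 this holds exactly when 17 ∣ 12k, and as gcd(12, 17) = 1, exactly when 17 ∣ k.
The smallest positive such k is 17.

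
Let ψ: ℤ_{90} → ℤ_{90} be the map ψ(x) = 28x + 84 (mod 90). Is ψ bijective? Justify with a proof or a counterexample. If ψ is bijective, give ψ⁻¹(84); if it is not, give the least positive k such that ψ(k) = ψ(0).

We have gcd(28, 90) = 2 > 1. Taking s = 0 and t = 45: ψ(0) = 84 and ψ(45) = 28·45 + 84 = 1344 ≡ 84 (mod 90).
So ψ(0) = ψ(45) while 0 ≠ 45, therefore ψ is not injective, hence not bijective.
Since ψ is not bijective, we find the least positive k with ψ(k) = ψ(0): this means 28k ≡ 0 (mod 90), i.e. 90 ∣ 28k. Since gcd(28, 90) = 2, dividing through by 2 this holds exactly when 45 ∣ 14k, and as gcd(14, 45) = 1, exactly when 45 ∣ k.
The smallest positive such k is 45.

45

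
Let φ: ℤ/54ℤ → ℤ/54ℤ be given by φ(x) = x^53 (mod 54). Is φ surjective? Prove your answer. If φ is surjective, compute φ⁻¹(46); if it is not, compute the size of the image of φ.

φ(0) = 0^53 = 0.
φ(6): Repeated squaring mod 54: 6^1 ≡ 6, 6^2 ≡ 6² = 36, 6^4 ≡ 36² = 1296 ≡ 0, 6^8 ≡ 0² = 0, 6^16 ≡ 0² = 0, 6^32 ≡ 0² = 0. Since 53 = 32 + 16 + 4 + 1, 6^53 ≡ 0·0·0·6: 0·0 = 0, then 0·0 = 0, then 0·6 = 0. So 6^53 ≡ 0 (mod 54).
So φ(0) = φ(6) = 0 while 0 ≠ 6, so φ is not injective.
A non-injective map from the 54-element set ℤ/54ℤ to itself takes at most 53 distinct values, so it cannot be surjective. Therefore φ is not surjective.
Since φ is not surjective, we determine |image(φ)|. Computing x^53 mod 54 for each x (by repeated squaring, reducing mod 54 at every step), the values φ(0), φ(1), …, φ(53) are: 0, 1, 14, 27, 34, 11, 0, 31, 44, 27, 46, 5, 0, 25, 2, 27, 22, 35, 0, 37, 50, 27, 16, 47, 0, 13, 26, 27, 28, 41, 0, 7, 38, 27, 4, 17, 0, 19, 32, 27, 52, 29, 0, 49, 8, 27, 10, 23, 0, 43, 20, 27, 40, 53.
The distinct values are {0, 1, 2, 4, 5, 7, 8, 10, 11, 13, 14, 16, 17, 19, 20, 22, 23, 25, 26, 27, 28, 29, 31, 32, 34, 35, 37, 38, 40, 41, 43, 44, 46, 47, 49, 50, 52, 53}; there are 38 of them.

38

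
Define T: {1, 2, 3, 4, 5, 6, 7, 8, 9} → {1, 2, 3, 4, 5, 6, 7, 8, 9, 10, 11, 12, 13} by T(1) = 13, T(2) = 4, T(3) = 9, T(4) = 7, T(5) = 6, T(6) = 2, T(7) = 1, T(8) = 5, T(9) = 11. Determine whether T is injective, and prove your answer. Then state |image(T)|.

9

The values T(1), …, T(9) are 13, 4, 9, 7, 6, 2, 1, 5, 11 — all distinct.
So T(a) = T(b) only when a = b, and T is injective.
The image of T is {1, 2, 4, 5, 6, 7, 9, 11, 13}, which has 9 elements.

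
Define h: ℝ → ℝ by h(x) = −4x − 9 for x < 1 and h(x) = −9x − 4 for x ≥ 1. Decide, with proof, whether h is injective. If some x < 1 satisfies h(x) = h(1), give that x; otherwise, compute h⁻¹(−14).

10/9

Both pieces are strictly decreasing (slopes −4 and −9), so each is injective on its own interval.
The left piece maps (−∞, 1) onto (−13, ∞); the right piece maps [1, ∞) onto (−∞, −13].
These images are disjoint, so no value is attained by both pieces. So h is injective.
Because the two images are disjoint, no x < 1 has h(x) = h(1), so we compute h⁻¹(−14): −14 lies in (−∞, −13], so solve −9x − 4 = −14: x = (−14 + 4)/(−9) = 10/9.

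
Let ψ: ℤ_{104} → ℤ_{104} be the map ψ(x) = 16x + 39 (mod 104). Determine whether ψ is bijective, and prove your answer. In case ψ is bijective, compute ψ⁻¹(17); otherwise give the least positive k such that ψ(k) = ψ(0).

Recall that ψ is injective if ψ(a) = ψ(b) implies a = b.
We have gcd(16, 104) = 8 > 1. Taking a = 0 and b = 13: ψ(0) = 39 and ψ(13) = 16·13 + 39 = 247 ≡ 39 (mod 104).
So ψ(0) = ψ(13) while 0 ≠ 13, hence ψ is not injective, hence not bijective.
Since ψ is not bijective, we find the least positive k with ψ(k) = ψ(0): this means 16k ≡ 0 (mod 104), i.e. 104 ∣ 16k. Since gcd(16, 104) = 8, dividing through by 8 this holds exactly when 13 ∣ 2k, and as gcd(2, 13) = 1, exactly when 13 ∣ k.
The smallest positive such k is 13.

13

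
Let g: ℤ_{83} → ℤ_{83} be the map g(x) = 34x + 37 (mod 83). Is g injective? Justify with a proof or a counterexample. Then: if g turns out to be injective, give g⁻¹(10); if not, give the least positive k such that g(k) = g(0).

70

Suppose g(s) = g(t) in ℤ_{83}. Then 34s + 37 ≡ 34t + 37 (mod 83), so 34(s − t) ≡ 0 (mod 83).
Since gcd(34, 83) = 1, 34 is invertible modulo 83, thus s − t ≡ 0 (mod 83), i.e. s = t.
Therefore g is injective.
We now compute 34⁻¹ mod 83 explicitly. Euclid's algorithm: 83 = 2·34 + 15, 34 = 2·15 + 4, 15 = 3·4 + 3, 4 = 1·3 + 1; back-substituting gives 1 = 22·34 − 9·83, so 34⁻¹ ≡ 22 (mod 83).
Since g is injective, we compute g⁻¹(10): solve 34x + 37 ≡ 10 (mod 83), i.e. 34x ≡ 56 (mod 83).
Multiplying by 34⁻¹ = 22 gives x ≡ 22·56 = 1232 = 14·83 + 70 ≡ 70 (mod 83).
Check: g(70) = 34·70 + 37 = 2417 = 29·83 + 10 ≡ 10 (mod 83).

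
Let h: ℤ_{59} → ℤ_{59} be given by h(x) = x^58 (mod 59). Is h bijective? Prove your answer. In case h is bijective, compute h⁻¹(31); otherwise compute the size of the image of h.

h(1) = 1^58 = 1.
h(2): Repeated squaring mod 59: 2^1 ≡ 2, 2^2 ≡ 2² = 4, 2^4 ≡ 4² = 16, 2^8 ≡ 16² = 256 ≡ 20, 2^16 ≡ 20² = 400 ≡ 46, 2^32 ≡ 46² = 2116 ≡ 51. Since 58 = 32 + 16 + 8 + 2, 2^58 ≡ 51·46·20·4: 51·46 = 2346 ≡ 45, then 45·20 = 900 ≡ 15, then 15·4 = 60 ≡ 1. So 2^58 ≡ 1 (mod 59).
So h(1) = h(2) = 1 while 1 ≠ 2, hence h is not injective, hence not bijective.
Since h is not bijective, we determine |image(h)|. Computing x^58 mod 59 for each x (by repeated squaring, reducing mod 59 at every step), the values h(0), h(1), …, h(58) are: 0, 1, 1, 1, 1, 1, 1, 1, 1, 1, 1, 1, 1, 1, 1, 1, 1, 1, 1, 1, 1, 1, 1, 1, 1, 1, 1, 1, 1, 1, 1, 1, 1, 1, 1, 1, 1, 1, 1, 1, 1, 1, 1, 1, 1, 1, 1, 1, 1, 1, 1, 1, 1, 1, 1, 1, 1, 1, 1.
The distinct values are {0, 1}; there are 2 of them.

2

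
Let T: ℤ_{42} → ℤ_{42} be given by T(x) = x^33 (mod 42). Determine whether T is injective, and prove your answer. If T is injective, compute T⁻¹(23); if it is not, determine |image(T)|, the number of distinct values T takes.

T(2): Repeated squaring mod 42: 2^1 ≡ 2, 2^2 ≡ 2² = 4, 2^4 ≡ 4² = 16, 2^8 ≡ 16² = 256 ≡ 4, 2^16 ≡ 4² = 16, 2^32 ≡ 16² = 256 ≡ 4. Since 33 = 32 + 1, 2^33 ≡ 4·2: 4·2 = 8. So 2^33 ≡ 8 (mod 42).
T(8): Repeated squaring mod 42: 8^1 ≡ 8, 8^2 ≡ 8² = 64 ≡ 22, 8^4 ≡ 22² = 484 ≡ 22, 8^8 ≡ 22² = 484 ≡ 22, 8^16 ≡ 22² = 484 ≡ 22, 8^32 ≡ 22² = 484 ≡ 22. Since 33 = 32 + 1, 8^33 ≡ 22·8: 22·8 = 176 ≡ 8. So 8^33 ≡ 8 (mod 42).
So T(2) = T(8) = 8 while 2 ≠ 8, so T is not injective.
Since T is not injective, we determine |image(T)|. Computing x^33 mod 42 for each x (by repeated squaring, reducing mod 42 at every step), the values T(0), T(1), …, T(41) are: 0, 1, 8, 27, 22, 41, 6, 7, 8, 15, 34, 29, 6, 13, 14, 15, 22, 41, 36, 13, 20, 21, 22, 29, 6, 1, 20, 27, 28, 29, 36, 13, 8, 27, 34, 35, 36, 1, 20, 15, 34, 41.
The distinct values are {0, 1, 6, 7, 8, 13, 14, 15, 20, 21, 22, 27, 28, 29, 34, 35, 36, 41}; there are 18 of them.

18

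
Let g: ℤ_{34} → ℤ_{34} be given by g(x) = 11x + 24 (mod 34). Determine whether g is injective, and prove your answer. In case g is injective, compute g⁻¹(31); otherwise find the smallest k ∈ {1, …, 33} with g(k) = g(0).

Recall that g is injective when g(s) = g(t) forces s = t.
Suppose g(s) = g(t) in ℤ_{34}. Then 11s + 24 ≡ 11t + 24 (mod 34), therefore 11(s − t) ≡ 0 (mod 34).
Since gcd(11, 34) = 1, 11 is invertible modulo 34, thus s − t ≡ 0 (mod 34), i.e. s = t.
Therefore g is injective.
We now compute 11⁻¹ mod 34 explicitly. Euclid's algorithm: 34 = 3·11 + 1; back-substituting gives 1 = 31·11 − 10·34, so 11⁻¹ ≡ 31 (mod 34).
Since g is injective, we compute g⁻¹(31): solve 11x + 24 ≡ 31 (mod 34), i.e. 11x ≡ 7 (mod 34).
Multiplying by 11⁻¹ = 31 gives x ≡ 31·7 = 217 = 6·34 + 13 ≡ 13 (mod 34).
Check: g(13) = 11·13 + 24 = 167 = 4·34 + 31 ≡ 31 (mod 34).

13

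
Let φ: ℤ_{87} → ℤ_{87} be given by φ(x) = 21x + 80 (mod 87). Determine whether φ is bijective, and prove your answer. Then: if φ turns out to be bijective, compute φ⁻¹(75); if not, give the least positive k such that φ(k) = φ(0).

We have gcd(21, 87) = 3 > 1. Taking x_1 = 0 and x_2 = 29: φ(0) = 80 and φ(29) = 21·29 + 80 = 689 ≡ 80 (mod 87).
So φ(0) = φ(29) while 0 ≠ 29, hence φ is not injective, hence not bijective.
Since φ is not bijective, we find the least positive k with φ(k) = φ(0): this means 21k ≡ 0 (mod 87), i.e. 87 ∣ 21k. Since gcd(21, 87) = 3, dividing through by 3 this holds exactly when 29 ∣ 7k, and as gcd(7, 29) = 1, exactly when 29 ∣ k.
The smallest positive such k is 29.

29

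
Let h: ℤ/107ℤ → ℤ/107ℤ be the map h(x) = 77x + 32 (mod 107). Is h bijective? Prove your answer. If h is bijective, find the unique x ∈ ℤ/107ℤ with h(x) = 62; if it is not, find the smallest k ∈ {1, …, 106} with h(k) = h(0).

Recall: h is injective if h(s) = h(t) implies s = t.
Suppose h(s) = h(t) in ℤ/107ℤ. Then 77s + 32 ≡ 77t + 32 (mod 107), therefore 77(s − t) ≡ 0 (mod 107).
Since gcd(77, 107) = 1, 77 is invertible modulo 107, hence s − t ≡ 0 (mod 107), i.e. s = t.
We now compute 77⁻¹ mod 107 explicitly. Euclid's algorithm: 107 = 1·77 + 30, 77 = 2·30 + 17, 30 = 1·17 + 13, 17 = 1·13 + 4, 13 = 3·4 + 1; back-substituting gives 1 = 82·77 − 59·107, so 77⁻¹ ≡ 82 (mod 107).
Then y ↦ 82(y − 32) is a two-sided inverse to h, so every y ∈ ℤ/107ℤ has a preimage.
So h is bijective.
Since h is bijective, we find h⁻¹(62): we need 77x ≡ 62 − 32 ≡ 30 (mod 107). Using 77⁻¹ = 82: x ≡ 82·30 = 2460 = 22·107 + 106, so x = 106.
Check: h(106) = 77·106 + 32 = 8194 = 76·107 + 62 ≡ 62 (mod 107).

106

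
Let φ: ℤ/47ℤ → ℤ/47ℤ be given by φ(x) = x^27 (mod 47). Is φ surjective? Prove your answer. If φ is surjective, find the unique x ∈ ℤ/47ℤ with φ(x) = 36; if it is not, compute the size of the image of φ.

37

Since 47 is prime, the nonzero elements of ℤ/47ℤ form a cyclic group of order 46.
As gcd(27, 46) = 1, raising to the 27th power is a bijection on this group: if s^27 ≡ t^27 then (st^{−1})^27 = 1, and the only element of order dividing gcd(27, 46) = 1 is 1, so s = t.
With φ(0) = 0 this makes φ injective on all of ℤ/47ℤ, hence bijective (finite equal-size domain and codomain). In particular φ is surjective.
Since φ is surjective, we find the preimage of 36. The inverse of x ↦ x^27 on (ℤ/47ℤ)^× is x ↦ x^29, because 27·29 = 783 = 17·46 + 1 ≡ 1 (mod 46) and x^{46} = 1 for x ≠ 0 (Fermat). So φ⁻¹(36) = 36^29 mod 47.
Repeated squaring mod 47: 36^1 ≡ 36, 36^2 ≡ 36² = 1296 ≡ 27, 36^4 ≡ 27² = 729 ≡ 24, 36^8 ≡ 24² = 576 ≡ 12, 36^16 ≡ 12² = 144 ≡ 3. Since 29 = 16 + 8 + 4 + 1, 36^29 ≡ 3·12·24·36: 3·12 = 36, then 36·24 = 864 ≡ 18, then 18·36 = 648 ≡ 37. So 36^29 ≡ 37 (mod 47).
Hence φ⁻¹(36) = 37.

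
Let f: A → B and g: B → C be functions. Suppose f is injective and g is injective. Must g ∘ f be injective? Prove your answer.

Suppose (g ∘ f)(s) = (g ∘ f)(t), i.e. g(f(s)) = g(f(t)).
Since g is injective, f(s) = f(t). Since f is injective, s = t. Thus g ∘ f is injective.

injective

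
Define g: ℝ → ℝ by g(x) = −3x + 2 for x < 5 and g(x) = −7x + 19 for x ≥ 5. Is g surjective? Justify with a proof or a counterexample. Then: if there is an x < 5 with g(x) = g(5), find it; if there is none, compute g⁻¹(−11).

Both pieces are strictly decreasing (slopes −3 and −7), so each is injective on its own interval.
The left piece maps (−∞, 5) onto (−13, ∞); the right piece maps [5, ∞) onto (−∞, −16].
The union (−13, ∞) ∪ (−∞, −16] omits the interval between −13 and −16; in particular −13 has no preimage. So g is not surjective.
Because the two images are disjoint, no x < 5 has g(x) = g(5), so we compute g⁻¹(−11): −11 lies in (−13, ∞), so solve −3x + 2 = −11: x = (−11 − 2)/(−3) = 13/3.

13/3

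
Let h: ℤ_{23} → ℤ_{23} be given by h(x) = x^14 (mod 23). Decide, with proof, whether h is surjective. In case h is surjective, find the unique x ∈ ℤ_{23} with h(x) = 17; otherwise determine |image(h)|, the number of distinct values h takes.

h(11): Repeated squaring mod 23: 11^1 ≡ 11, 11^2 ≡ 11² = 121 ≡ 6, 11^4 ≡ 6² = 36 ≡ 13, 11^8 ≡ 13² = 169 ≡ 8. Since 14 = 8 + 4 + 2, 11^14 ≡ 8·13·6: 8·13 = 104 ≡ 12, then 12·6 = 72 ≡ 3. So 11^14 ≡ 3 (mod 23).
h(12): Repeated squaring mod 23: 12^1 ≡ 12, 12^2 ≡ 12² = 144 ≡ 6, 12^4 ≡ 6² = 36 ≡ 13, 12^8 ≡ 13² = 169 ≡ 8. Since 14 = 8 + 4 + 2, 12^14 ≡ 8·13·6: 8·13 = 104 ≡ 12, then 12·6 = 72 ≡ 3. So 12^14 ≡ 3 (mod 23).
So h(11) = h(12) = 3 while 11 ≠ 12, thus h is not injective.
A non-injective map from the 23-element set ℤ_{23} to itself takes at most 22 distinct values, so it cannot be surjective. Hence h is not surjective.
Since h is not surjective, we determine |image(h)|. Computing x^14 mod 23 for each x (by repeated squaring, reducing mod 23 at every step), the values h(0), h(1), …, h(22) are: 0, 1, 8, 4, 18, 13, 9, 2, 6, 16, 12, 3, 3, 12, 16, 6, 2, 9, 13, 18, 4, 8, 1.
The distinct values are {0, 1, 2, 3, 4, 6, 8, 9, 12, 13, 16, 18}; there are 12 of them.

12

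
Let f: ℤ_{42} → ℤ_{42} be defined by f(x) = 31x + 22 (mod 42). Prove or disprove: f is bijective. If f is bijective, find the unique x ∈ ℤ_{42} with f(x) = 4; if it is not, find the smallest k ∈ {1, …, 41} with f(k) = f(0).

36

Recall: f is injective if f(a) = f(b) implies a = b.
If f(a) = f(b), then 31a ≡ 31b (mod 42). Because gcd(31, 42) = 1, we may cancel 31 to get a ≡ b (mod 42).
We now compute 31⁻¹ mod 42 explicitly. Euclid's algorithm: 42 = 1·31 + 11, 31 = 2·11 + 9, 11 = 1·9 + 2, 9 = 4·2 + 1; back-substituting gives 1 = 19·31 − 14·42, so 31⁻¹ ≡ 19 (mod 42).
Then y ↦ 19(y − 22) is a two-sided inverse to f, so every y ∈ ℤ_{42} has a preimage.
Hence f is bijective.
Since f is bijective, we find f⁻¹(4): we need 31x ≡ 4 − 22 ≡ 24 (mod 42). Using 31⁻¹ = 19: x ≡ 19·24 = 456 = 10·42 + 36, so x = 36.
Check: f(36) = 31·36 + 22 = 1138 = 27·42 + 4 ≡ 4 (mod 42).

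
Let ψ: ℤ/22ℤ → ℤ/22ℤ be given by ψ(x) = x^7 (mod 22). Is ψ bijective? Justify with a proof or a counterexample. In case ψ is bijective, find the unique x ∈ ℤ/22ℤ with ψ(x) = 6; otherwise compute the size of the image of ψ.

18

Computing x^7 mod 22 for each x (by repeated squaring, reducing mod 22 at every step), the values ψ(0), ψ(1), …, ψ(21) are: 0, 1, 18, 9, 16, 3, 8, 17, 2, 15, 10, 11, 12, 7, 20, 5, 14, 19, 6, 13, 4, 21.
Every element of ℤ/22ℤ appears exactly once in this list, so ψ is a bijection, and in particular bijective.
Since ψ is bijective, we read off the preimage of 6 from the same table: ψ(18) = 6, so ψ⁻¹(6) = 18.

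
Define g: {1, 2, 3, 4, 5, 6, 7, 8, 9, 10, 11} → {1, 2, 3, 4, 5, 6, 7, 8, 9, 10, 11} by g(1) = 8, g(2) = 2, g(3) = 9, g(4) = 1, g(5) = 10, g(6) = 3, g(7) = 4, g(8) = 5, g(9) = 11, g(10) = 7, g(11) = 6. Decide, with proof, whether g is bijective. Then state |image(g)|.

The values 8, 2, 9, 1, 10, 3, 4, 5, 11, 7, 6 are a permutation of {1, 2, 3, 4, 5, 6, 7, 8, 9, 10, 11}: each element appears exactly once.
So g is injective and surjective, hence bijective.
The image of g is {1, 2, 3, 4, 5, 6, 7, 8, 9, 10, 11}, which has 11 elements.

11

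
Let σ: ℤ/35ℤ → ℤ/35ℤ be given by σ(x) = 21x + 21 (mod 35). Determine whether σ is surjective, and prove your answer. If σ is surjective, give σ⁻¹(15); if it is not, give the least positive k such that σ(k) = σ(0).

By definition, surjectivity means every element of the codomain has a preimage under σ.
Since gcd(21, 35) = 7, we have 21x ≡ 0 (mod 7) for all x, so σ(x) ≡ 0 (mod 7).
But 1 ≢ 0 (mod 7), so 1 ∈ ℤ/35ℤ has no preimage. Thus σ is not surjective.
Since σ is not surjective, we find the least positive k with σ(k) = σ(0): this means 21k ≡ 0 (mod 35), i.e. 35 ∣ 21k. Since gcd(21, 35) = 7, dividing through by 7 this holds exactly when 5 ∣ 3k, and as gcd(3, 5) = 1, exactly when 5 ∣ k.
The smallest positive such k is 5.

5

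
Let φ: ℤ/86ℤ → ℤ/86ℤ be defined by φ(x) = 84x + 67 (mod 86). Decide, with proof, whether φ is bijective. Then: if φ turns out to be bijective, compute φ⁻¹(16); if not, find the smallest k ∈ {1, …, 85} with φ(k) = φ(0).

Recall that φ is injective if φ(u) = φ(v) implies u = v.
We have gcd(84, 86) = 2 > 1. Taking u = 0 and v = 43: φ(0) = 67 and φ(43) = 84·43 + 67 = 3679 ≡ 67 (mod 86).
So φ(0) = φ(43) while 0 ≠ 43, so φ is not injective, hence not bijective.
Since φ is not bijective, we find the least positive k with φ(k) = φ(0): this means 84k ≡ 0 (mod 86), i.e. 86 ∣ 84k. Since gcd(84, 86) = 2, dividing through by 2 this holds exactly when 43 ∣ 42k, and as gcd(42, 43) = 1, exactly when 43 ∣ k.
The smallest positive such k is 43.

43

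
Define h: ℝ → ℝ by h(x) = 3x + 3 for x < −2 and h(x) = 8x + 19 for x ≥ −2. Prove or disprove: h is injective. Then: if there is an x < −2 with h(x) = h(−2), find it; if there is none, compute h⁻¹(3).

-2

Both pieces are strictly increasing (slopes 3 and 8), so each is injective on its own interval.
The left piece maps (−∞, −2) onto (−∞, −3); the right piece maps [−2, ∞) onto [3, ∞).
These images are disjoint, so no value is attained by both pieces. So h is injective.
Because the two images are disjoint, no x < −2 has h(x) = h(−2), so we compute h⁻¹(3): 3 lies in [3, ∞), so solve 8x + 19 = 3: x = (3 − 19)/8 = −2.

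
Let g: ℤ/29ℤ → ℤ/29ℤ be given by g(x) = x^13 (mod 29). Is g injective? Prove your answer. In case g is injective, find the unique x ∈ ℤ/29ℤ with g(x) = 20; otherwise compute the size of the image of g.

16

Since 29 is prime, the nonzero elements of ℤ/29ℤ form a cyclic group of order 28.
As gcd(13, 28) = 1, raising to the 13th power is a bijection on this group: if s^13 ≡ t^13 then (st^{−1})^13 = 1, and the only element of order dividing gcd(13, 28) = 1 is 1, so s = t.
With g(0) = 0 this makes g injective on all of ℤ/29ℤ, hence bijective (finite equal-size domain and codomain). In particular g is injective.
Since g is injective, we find the preimage of 20. The inverse of x ↦ x^13 on (ℤ/29ℤ)^× is x ↦ x^13, because 13·13 = 169 = 6·28 + 1 ≡ 1 (mod 28) and x^{28} = 1 for x ≠ 0 (Fermat). So g⁻¹(20) = 20^13 mod 29.
Repeated squaring mod 29: 20^1 ≡ 20, 20^2 ≡ 20² = 400 ≡ 23, 20^4 ≡ 23² = 529 ≡ 7, 20^8 ≡ 7² = 49 ≡ 20. Since 13 = 8 + 4 + 1, 20^13 ≡ 20·7·20: 20·7 = 140 ≡ 24, then 24·20 = 480 ≡ 16. So 20^13 ≡ 16 (mod 29).
Hence g⁻¹(20) = 16.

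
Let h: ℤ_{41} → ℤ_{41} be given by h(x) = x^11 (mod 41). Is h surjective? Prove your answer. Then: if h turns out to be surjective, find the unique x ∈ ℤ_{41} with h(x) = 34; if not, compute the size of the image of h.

Since 41 is prime, the nonzero elements of ℤ_{41} form a cyclic group of order 40.
As gcd(11, 40) = 1, raising to the 11th power is a bijection on this group: if a^11 ≡ b^11 then (ab^{−1})^11 = 1, and the only element of order dividing gcd(11, 40) = 1 is 1, so a = b.
With h(0) = 0 this makes h injective on all of ℤ_{41}, hence bijective (finite equal-size domain and codomain). In particular h is surjective.
Since h is surjective, we find the preimage of 34. The inverse of x ↦ x^11 on (ℤ_{41})^× is x ↦ x^11, because 11·11 = 121 = 3·40 + 1 ≡ 1 (mod 40) and x^{40} = 1 for x ≠ 0 (Fermat). So h⁻¹(34) = 34^11 mod 41.
Repeated squaring mod 41: 34^1 ≡ 34, 34^2 ≡ 34² = 1156 ≡ 8, 34^4 ≡ 8² = 64 ≡ 23, 34^8 ≡ 23² = 529 ≡ 37. Since 11 = 8 + 2 + 1, 34^11 ≡ 37·8·34: 37·8 = 296 ≡ 9, then 9·34 = 306 ≡ 19. So 34^11 ≡ 19 (mod 41).
Hence h⁻¹(34) = 19.

19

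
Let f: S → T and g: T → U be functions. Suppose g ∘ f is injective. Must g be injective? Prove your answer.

No. Take S = {1}, T = {1, 2}, U = {1, 2}, f(a) = a for each a ∈ S, and g(b) = 1 if b ∈ {1, 2} else g(b) = b.
Then g ∘ f = f is injective (S ⊂ T and f is the inclusion), but g(1) = g(2) = 1 with 1 ≠ 2, so g is not injective.

not injective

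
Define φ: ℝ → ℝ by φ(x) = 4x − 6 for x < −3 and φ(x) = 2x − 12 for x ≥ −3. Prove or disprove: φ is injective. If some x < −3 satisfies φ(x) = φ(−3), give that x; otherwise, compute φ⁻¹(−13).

-1/2

Both pieces are strictly increasing (slopes 4 and 2), so each is injective on its own interval.
The left piece maps (−∞, −3) onto (−∞, −18); the right piece maps [−3, ∞) onto [−18, ∞).
These images are disjoint, so no value is attained by both pieces. Therefore φ is injective.
Because the two images are disjoint, no x < −3 has φ(x) = φ(−3), so we compute φ⁻¹(−13): −13 lies in [−18, ∞), so solve 2x − 12 = −13: x = (−13 + 12)/2 = −1/2.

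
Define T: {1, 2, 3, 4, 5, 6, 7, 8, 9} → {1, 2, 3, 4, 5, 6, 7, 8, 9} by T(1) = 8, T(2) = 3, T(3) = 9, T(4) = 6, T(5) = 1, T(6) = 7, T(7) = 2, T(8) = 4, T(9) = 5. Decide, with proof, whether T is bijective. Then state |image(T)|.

The values 8, 3, 9, 6, 1, 7, 2, 4, 5 are a permutation of {1, 2, 3, 4, 5, 6, 7, 8, 9}: each element appears exactly once.
So T is injective and surjective, hence bijective.
The image of T is {1, 2, 3, 4, 5, 6, 7, 8, 9}, which has 9 elements.

9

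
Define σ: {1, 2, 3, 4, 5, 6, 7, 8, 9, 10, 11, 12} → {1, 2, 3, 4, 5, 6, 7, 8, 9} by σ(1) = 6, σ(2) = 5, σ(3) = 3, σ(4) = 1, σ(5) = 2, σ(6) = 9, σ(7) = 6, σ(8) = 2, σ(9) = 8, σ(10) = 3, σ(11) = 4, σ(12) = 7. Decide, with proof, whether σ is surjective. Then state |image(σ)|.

9

Every element of the codomain has a preimage: 1 = σ(4), 2 = σ(5), 3 = σ(3), 4 = σ(11), 5 = σ(2), 6 = σ(1), 7 = σ(12), 8 = σ(9), 9 = σ(6).
Hence σ is surjective.
The image of σ is {1, 2, 3, 4, 5, 6, 7, 8, 9}, which has 9 elements.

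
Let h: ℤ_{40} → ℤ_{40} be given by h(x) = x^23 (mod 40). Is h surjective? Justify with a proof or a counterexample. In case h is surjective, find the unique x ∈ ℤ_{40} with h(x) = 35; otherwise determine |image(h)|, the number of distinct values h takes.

h(0) = 0^23 = 0.
h(10): Repeated squaring mod 40: 10^1 ≡ 10, 10^2 ≡ 10² = 100 ≡ 20, 10^4 ≡ 20² = 400 ≡ 0, 10^8 ≡ 0² = 0, 10^16 ≡ 0² = 0. Since 23 = 16 + 4 + 2 + 1, 10^23 ≡ 0·0·20·10: 0·0 = 0, then 0·20 = 0, then 0·10 = 0. So 10^23 ≡ 0 (mod 40).
So h(0) = h(10) = 0 while 0 ≠ 10, so h is not injective.
A non-injective map from the 40-element set ℤ_{40} to itself takes at most 39 distinct values, so it cannot be surjective. Therefore h is not surjective.
Since h is not surjective, we determine |image(h)|. Computing x^23 mod 40 for each x (by repeated squaring, reducing mod 40 at every step), the values h(0), h(1), …, h(39) are: 0, 1, 8, 27, 24, 5, 16, 23, 32, 9, 0, 11, 8, 37, 24, 15, 16, 33, 32, 19, 0, 21, 8, 7, 24, 25, 16, 3, 32, 29, 0, 31, 8, 17, 24, 35, 16, 13, 32, 39.
The distinct values are {0, 1, 3, 5, 7, 8, 9, 11, 13, 15, 16, 17, 19, 21, 23, 24, 25, 27, 29, 31, 32, 33, 35, 37, 39}; there are 25 of them.

25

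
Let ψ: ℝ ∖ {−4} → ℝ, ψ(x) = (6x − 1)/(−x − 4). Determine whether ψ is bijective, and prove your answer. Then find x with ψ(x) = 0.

1/6

If ψ(x) = −6, cross-multiplying gives −1(6x − 1) = 6(−x − 4), which simplifies to 1 = −24 — false.  So −6 has no preimage and ψ is not surjective.
Therefore ψ is not bijective.
Solving ψ(x) = 0: cross-multiplying gives 6x − 1 = 0(−x − 4), which rearranges to 6x = 1, so x = 1/6.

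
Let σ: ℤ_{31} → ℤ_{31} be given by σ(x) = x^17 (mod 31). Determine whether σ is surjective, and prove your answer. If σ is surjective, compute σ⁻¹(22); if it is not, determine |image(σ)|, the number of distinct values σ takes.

3

Since 31 is prime, the nonzero elements of ℤ_{31} form a cyclic group of order 30.
As gcd(17, 30) = 1, raising to the 17th power is a bijection on this group: if x_1^17 ≡ x_2^17 then (x_1x_2^{−1})^17 = 1, and the only element of order dividing gcd(17, 30) = 1 is 1, so x_1 = x_2.
With σ(0) = 0 this makes σ injective on all of ℤ_{31}, hence bijective (finite equal-size domain and codomain). In particular σ is surjective.
Since σ is surjective, we find the preimage of 22. The inverse of x ↦ x^17 on (ℤ_{31})^× is x ↦ x^23, because 17·23 = 391 = 13·30 + 1 ≡ 1 (mod 30) and x^{30} = 1 for x ≠ 0 (Fermat). So σ⁻¹(22) = 22^23 mod 31.
Repeated squaring mod 31: 22^1 ≡ 22, 22^2 ≡ 22² = 484 ≡ 19, 22^4 ≡ 19² = 361 ≡ 20, 22^8 ≡ 20² = 400 ≡ 28, 22^16 ≡ 28² = 784 ≡ 9. Since 23 = 16 + 4 + 2 + 1, 22^23 ≡ 9·20·19·22: 9·20 = 180 ≡ 25, then 25·19 = 475 ≡ 10, then 10·22 = 220 ≡ 3. So 22^23 ≡ 3 (mod 31).
Hence σ⁻¹(22) = 3.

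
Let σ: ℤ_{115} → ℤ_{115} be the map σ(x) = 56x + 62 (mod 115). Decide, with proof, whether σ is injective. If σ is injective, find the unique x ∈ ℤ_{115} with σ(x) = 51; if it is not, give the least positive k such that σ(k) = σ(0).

84

Suppose σ(x_1) = σ(x_2) in ℤ_{115}. Then 56x_1 + 62 ≡ 56x_2 + 62 (mod 115), so 56(x_1 − x_2) ≡ 0 (mod 115).
Since gcd(56, 115) = 1, 56 is invertible modulo 115, hence x_1 − x_2 ≡ 0 (mod 115), i.e. x_1 = x_2.
Hence σ is injective.
We now compute 56⁻¹ mod 115 explicitly. Euclid's algorithm: 115 = 2·56 + 3, 56 = 18·3 + 2, 3 = 1·2 + 1; back-substituting gives 1 = 76·56 − 37·115, so 56⁻¹ ≡ 76 (mod 115).
Since σ is injective, we find σ⁻¹(51): we need 56x ≡ 51 − 62 ≡ 104 (mod 115). Using 56⁻¹ = 76: x ≡ 76·104 = 7904 = 68·115 + 84, so x = 84.
Check: σ(84) = 56·84 + 62 = 4766 = 41·115 + 51 ≡ 51 (mod 115).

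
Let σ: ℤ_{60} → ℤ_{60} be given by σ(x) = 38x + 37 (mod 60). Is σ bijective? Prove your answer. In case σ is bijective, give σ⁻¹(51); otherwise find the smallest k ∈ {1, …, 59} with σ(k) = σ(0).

We have gcd(38, 60) = 2 > 1. Taking a = 0 and b = 30: σ(0) = 37 and σ(30) = 38·30 + 37 = 1177 ≡ 37 (mod 60).
So σ(0) = σ(30) while 0 ≠ 30, thus σ is not injective, hence not bijective.
Since σ is not bijective, we find the least positive k with σ(k) = σ(0): this means 38k ≡ 0 (mod 60), i.e. 60 ∣ 38k. Since gcd(38, 60) = 2, dividing through by 2 this holds exactly when 30 ∣ 19k, and as gcd(19, 30) = 1, exactly when 30 ∣ k.
The smallest positive such k is 30.

30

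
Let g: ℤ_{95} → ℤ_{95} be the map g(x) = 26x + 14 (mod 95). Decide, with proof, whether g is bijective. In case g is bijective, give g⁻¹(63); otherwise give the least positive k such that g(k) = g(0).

Recall that g is injective if g(x_1) = g(x_2) implies x_1 = x_2.
If g(x_1) = g(x_2), then 26x_1 ≡ 26x_2 (mod 95). Because gcd(26, 95) = 1, we may cancel 26 to get x_1 ≡ x_2 (mod 95).
We now compute 26⁻¹ mod 95 explicitly. Euclid's algorithm: 95 = 3·26 + 17, 26 = 1·17 + 9, 17 = 1·9 + 8, 9 = 1·8 + 1; back-substituting gives 1 = 11·26 − 3·95, so 26⁻¹ ≡ 11 (mod 95).
For any y ∈ ℤ_{95}, x = 11(y − 14) mod 95 satisfies g(x) = 26·11(y − 14) + 14 ≡ y (since 26·11 ≡ 1 mod 95). So every y has a preimage.
Thus g is bijective.
Since g is bijective, we find g⁻¹(63): we need 26x ≡ 63 − 14 ≡ 49 (mod 95). Using 26⁻¹ = 11: x ≡ 11·49 = 539 = 5·95 + 64, so x = 64.
Check: g(64) = 26·64 + 14 = 1678 = 17·95 + 63 ≡ 63 (mod 95).

64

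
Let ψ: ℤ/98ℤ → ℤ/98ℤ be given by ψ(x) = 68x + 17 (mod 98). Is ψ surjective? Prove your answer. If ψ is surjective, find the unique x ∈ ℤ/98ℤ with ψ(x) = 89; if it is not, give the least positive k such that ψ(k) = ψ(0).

Since gcd(68, 98) = 2, we have 68x ≡ 0 (mod 2) for all x, so ψ(x) ≡ 1 (mod 2).
But 0 ≢ 1 (mod 2), so 0 ∈ ℤ/98ℤ has no preimage. So ψ is not surjective.
Since ψ is not surjective, we find the least positive k with ψ(k) = ψ(0): this means 68k ≡ 0 (mod 98), i.e. 98 ∣ 68k. Since gcd(68, 98) = 2, dividing through by 2 this holds exactly when 49 ∣ 34k, and as gcd(34, 49) = 1, exactly when 49 ∣ k.
The smallest positive such k is 49.

49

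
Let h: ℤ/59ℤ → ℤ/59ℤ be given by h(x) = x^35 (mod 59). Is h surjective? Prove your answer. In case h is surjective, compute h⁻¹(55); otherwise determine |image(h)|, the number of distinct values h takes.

Since 59 is prime, the nonzero elements of ℤ/59ℤ form a cyclic group of order 58.
As gcd(35, 58) = 1, raising to the 35th power is a bijection on this group: if x_1^35 ≡ x_2^35 then (x_1x_2^{−1})^35 = 1, and the only element of order dividing gcd(35, 58) = 1 is 1, so x_1 = x_2.
With h(0) = 0 this makes h injective on all of ℤ/59ℤ, hence bijective (finite equal-size domain and codomain). In particular h is surjective.
Since h is surjective, we find the preimage of 55. The inverse of x ↦ x^35 on (ℤ/59ℤ)^× is x ↦ x^5, because 35·5 = 175 = 3·58 + 1 ≡ 1 (mod 58) and x^{58} = 1 for x ≠ 0 (Fermat). So h⁻¹(55) = 55^5 mod 59.
Repeated squaring mod 59: 55^1 ≡ 55, 55^2 ≡ 55² = 3025 ≡ 16, 55^4 ≡ 16² = 256 ≡ 20. Since 5 = 4 + 1, 55^5 ≡ 20·55: 20·55 = 1100 ≡ 38. So 55^5 ≡ 38 (mod 59).
Hence h⁻¹(55) = 38.

38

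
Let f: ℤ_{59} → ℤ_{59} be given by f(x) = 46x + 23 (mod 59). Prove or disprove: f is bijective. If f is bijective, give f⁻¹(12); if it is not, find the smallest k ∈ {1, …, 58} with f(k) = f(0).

19

Recall: f is injective if f(a) = f(b) implies a = b.
Suppose f(a) = f(b) in ℤ_{59}. Then 46a + 23 ≡ 46b + 23 (mod 59), thus 46(a − b) ≡ 0 (mod 59).
Since gcd(46, 59) = 1, 46 is invertible modulo 59, so a − b ≡ 0 (mod 59), i.e. a = b.
We now compute 46⁻¹ mod 59 explicitly. Euclid's algorithm: 59 = 1·46 + 13, 46 = 3·13 + 7, 13 = 1·7 + 6, 7 = 1·6 + 1; back-substituting gives 1 = 9·46 − 7·59, so 46⁻¹ ≡ 9 (mod 59).
For any y ∈ ℤ_{59}, x = 9(y − 23) mod 59 satisfies f(x) = 46·9(y − 23) + 23 ≡ y (since 46·9 ≡ 1 mod 59). So every y has a preimage.
So f is bijective.
Since f is bijective, we find f⁻¹(12): we need 46x ≡ 12 − 23 ≡ 48 (mod 59). Using 46⁻¹ = 9: x ≡ 9·48 = 432 = 7·59 + 19, so x = 19.
Check: f(19) = 46·19 + 23 = 897 = 15·59 + 12 ≡ 12 (mod 59).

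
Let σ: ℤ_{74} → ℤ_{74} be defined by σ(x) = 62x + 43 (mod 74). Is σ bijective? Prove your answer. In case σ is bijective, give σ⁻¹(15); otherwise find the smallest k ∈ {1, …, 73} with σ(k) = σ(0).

By definition, σ is injective if σ(u) = σ(v) implies u = v.
We have gcd(62, 74) = 2 > 1. Taking u = 0 and v = 37: σ(0) = 43 and σ(37) = 62·37 + 43 = 2337 ≡ 43 (mod 74).
So σ(0) = σ(37) while 0 ≠ 37, hence σ is not injective, hence not bijective.
Since σ is not bijective, we find the least positive k with σ(k) = σ(0): this means 62k ≡ 0 (mod 74), i.e. 74 ∣ 62k. Since gcd(62, 74) = 2, dividing through by 2 this holds exactly when 37 ∣ 31k, and as gcd(31, 37) = 1, exactly when 37 ∣ k.
The smallest positive such k is 37.

37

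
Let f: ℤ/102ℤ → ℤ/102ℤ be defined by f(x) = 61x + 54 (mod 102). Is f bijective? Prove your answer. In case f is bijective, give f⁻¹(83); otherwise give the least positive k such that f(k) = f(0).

Recall that injectivity means: for all s, t in the domain, f(s) = f(t) implies s = t.
If f(s) = f(t), then 61s ≡ 61t (mod 102). Because gcd(61, 102) = 1, we may cancel 61 to get s ≡ t (mod 102).
We now compute 61⁻¹ mod 102 explicitly. Euclid's algorithm: 102 = 1·61 + 41, 61 = 1·41 + 20, 41 = 2·20 + 1; back-substituting gives 1 = 97·61 − 58·102, so 61⁻¹ ≡ 97 (mod 102).
Then y ↦ 97(y − 54) is a two-sided inverse to f, so every y ∈ ℤ/102ℤ has a preimage.
So f is bijective.
Since f is bijective, we compute f⁻¹(83): solve 61x + 54 ≡ 83 (mod 102), i.e. 61x ≡ 29 (mod 102).
Multiplying by 61⁻¹ = 97 gives x ≡ 97·29 = 2813 = 27·102 + 59 ≡ 59 (mod 102).
Check: f(59) = 61·59 + 54 = 3653 = 35·102 + 83 ≡ 83 (mod 102).

59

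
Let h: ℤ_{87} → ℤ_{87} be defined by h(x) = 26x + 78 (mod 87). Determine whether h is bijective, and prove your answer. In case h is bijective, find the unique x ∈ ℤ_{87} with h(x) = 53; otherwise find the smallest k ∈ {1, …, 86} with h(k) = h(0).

76

Suppose h(a) = h(b) in ℤ_{87}. Then 26a + 78 ≡ 26b + 78 (mod 87), so 26(a − b) ≡ 0 (mod 87).
Since gcd(26, 87) = 1, 26 is invertible modulo 87, so a − b ≡ 0 (mod 87), i.e. a = b.
We now compute 26⁻¹ mod 87 explicitly. Euclid's algorithm: 87 = 3·26 + 9, 26 = 2·9 + 8, 9 = 1·8 + 1; back-substituting gives 1 = 77·26 − 23·87, so 26⁻¹ ≡ 77 (mod 87).
For any y ∈ ℤ_{87}, x = 77(y − 78) mod 87 satisfies h(x) = 26·77(y − 78) + 78 ≡ y (since 26·77 ≡ 1 mod 87). So every y has a preimage.
Hence h is bijective.
Since h is bijective, we compute h⁻¹(53): solve 26x + 78 ≡ 53 (mod 87), i.e. 26x ≡ 62 (mod 87).
Multiplying by 26⁻¹ = 77 gives x ≡ 77·62 = 4774 = 54·87 + 76 ≡ 76 (mod 87).
Check: h(76) = 26·76 + 78 = 2054 = 23·87 + 53 ≡ 53 (mod 87).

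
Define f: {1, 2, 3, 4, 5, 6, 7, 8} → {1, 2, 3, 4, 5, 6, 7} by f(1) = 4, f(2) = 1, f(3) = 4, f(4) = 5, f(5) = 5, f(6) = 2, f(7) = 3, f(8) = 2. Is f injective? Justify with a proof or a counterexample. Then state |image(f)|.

f(1) = 4 = f(3) with 1 ≠ 3, so f is not injective.
The image of f is {1, 2, 3, 4, 5}, which has 5 elements.

5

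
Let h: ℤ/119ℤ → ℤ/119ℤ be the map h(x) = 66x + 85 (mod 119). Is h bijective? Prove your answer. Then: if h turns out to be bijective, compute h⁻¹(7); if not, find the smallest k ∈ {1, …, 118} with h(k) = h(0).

Recall: injectivity means: for all a, b in the domain, h(a) = h(b) implies a = b.
If h(a) = h(b), then 66a ≡ 66b (mod 119). Because gcd(66, 119) = 1, we may cancel 66 to get a ≡ b (mod 119).
We now compute 66⁻¹ mod 119 explicitly. Euclid's algorithm: 119 = 1·66 + 53, 66 = 1·53 + 13, 53 = 4·13 + 1; back-substituting gives 1 = 110·66 − 61·119, so 66⁻¹ ≡ 110 (mod 119).
Then y ↦ 110(y − 85) is a two-sided inverse to h, so every y ∈ ℤ/119ℤ has a preimage.
Therefore h is bijective.
Since h is bijective, we find h⁻¹(7): we need 66x ≡ 7 − 85 ≡ 41 (mod 119). Using 66⁻¹ = 110: x ≡ 110·41 = 4510 = 37·119 + 107, so x = 107.
Check: h(107) = 66·107 + 85 = 7147 = 60·119 + 7 ≡ 7 (mod 119).

107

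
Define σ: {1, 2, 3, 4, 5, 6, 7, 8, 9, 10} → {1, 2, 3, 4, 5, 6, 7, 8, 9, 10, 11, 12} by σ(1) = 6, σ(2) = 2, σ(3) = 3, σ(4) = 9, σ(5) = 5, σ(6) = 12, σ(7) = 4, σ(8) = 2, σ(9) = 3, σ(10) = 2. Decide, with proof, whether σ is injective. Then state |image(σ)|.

σ(2) = 2 = σ(8) with 2 ≠ 8, so σ is not injective.
The image of σ is {2, 3, 4, 5, 6, 9, 12}, which has 7 elements.

7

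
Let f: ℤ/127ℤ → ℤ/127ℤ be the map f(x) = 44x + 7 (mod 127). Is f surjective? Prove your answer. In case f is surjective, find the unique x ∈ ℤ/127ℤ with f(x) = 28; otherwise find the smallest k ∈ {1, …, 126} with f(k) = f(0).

38

Since gcd(44, 127) = 1, 44 is invertible modulo 127. Euclid's algorithm: 127 = 2·44 + 39, 44 = 1·39 + 5, 39 = 7·5 + 4, 5 = 1·4 + 1; back-substituting gives 1 = 26·44 − 9·127, so 44⁻¹ ≡ 26 (mod 127).
For any y ∈ ℤ/127ℤ, x = 26(y − 7) mod 127 satisfies f(x) = 44·26(y − 7) + 7 ≡ y (since 44·26 ≡ 1 mod 127). So every y has a preimage.
So f is surjective.
Since f is surjective, we find f⁻¹(28): we need 44x ≡ 28 − 7 ≡ 21 (mod 127). Using 44⁻¹ = 26: x ≡ 26·21 = 546 = 4·127 + 38, so x = 38.
Check: f(38) = 44·38 + 7 = 1679 = 13·127 + 28 ≡ 28 (mod 127).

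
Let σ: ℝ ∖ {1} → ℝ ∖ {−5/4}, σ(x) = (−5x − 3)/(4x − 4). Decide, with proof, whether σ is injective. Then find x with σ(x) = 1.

Suppose σ(u) = σ(v). Cross-multiplying: (−5u − 3)(4v − 4) = (−5v − 3)(4u − 4).
Expanding both sides and cancelling the symmetric terms leaves 32·(u − v) = 0. Since 32 ≠ 0, u = v. Therefore σ is injective.
Solving σ(x) = 1: cross-multiplying gives −5x − 3 = 1(4x − 4), which rearranges to −9x = −1, so x = 1/9.

1/9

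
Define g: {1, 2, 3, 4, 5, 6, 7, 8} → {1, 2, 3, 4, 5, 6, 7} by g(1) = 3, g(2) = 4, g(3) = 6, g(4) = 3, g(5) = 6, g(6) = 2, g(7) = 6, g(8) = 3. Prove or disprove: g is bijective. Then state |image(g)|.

g(1) = 3 = g(4) with 1 ≠ 4, so g is not injective, hence not bijective.
The image of g is {2, 3, 4, 6}, which has 4 elements.

4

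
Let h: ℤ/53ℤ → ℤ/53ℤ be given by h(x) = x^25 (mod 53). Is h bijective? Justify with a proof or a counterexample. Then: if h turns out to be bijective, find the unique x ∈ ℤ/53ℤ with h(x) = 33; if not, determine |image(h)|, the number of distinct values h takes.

Since 53 is prime, the nonzero elements of ℤ/53ℤ form a cyclic group of order 52.
As gcd(25, 52) = 1, raising to the 25th power is a bijection on this group: if a^25 ≡ b^25 then (ab^{−1})^25 = 1, and the only element of order dividing gcd(25, 52) = 1 is 1, so a = b.
With h(0) = 0 this makes h injective on all of ℤ/53ℤ, hence bijective (finite equal-size domain and codomain). In particular h is bijective.
Since h is bijective, we find the preimage of 33. The inverse of x ↦ x^25 on (ℤ/53ℤ)^× is x ↦ x^25, because 25·25 = 625 = 12·52 + 1 ≡ 1 (mod 52) and x^{52} = 1 for x ≠ 0 (Fermat). So h⁻¹(33) = 33^25 mod 53.
Repeated squaring mod 53: 33^1 ≡ 33, 33^2 ≡ 33² = 1089 ≡ 29, 33^4 ≡ 29² = 841 ≡ 46, 33^8 ≡ 46² = 2116 ≡ 49, 33^16 ≡ 49² = 2401 ≡ 16. Since 25 = 16 + 8 + 1, 33^25 ≡ 16·49·33: 16·49 = 784 ≡ 42, then 42·33 = 1386 ≡ 8. So 33^25 ≡ 8 (mod 53).
Hence h⁻¹(33) = 8.

8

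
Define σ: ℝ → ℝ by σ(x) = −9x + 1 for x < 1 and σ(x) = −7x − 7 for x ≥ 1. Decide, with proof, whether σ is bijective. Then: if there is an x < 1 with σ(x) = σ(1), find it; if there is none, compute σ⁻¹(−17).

10/7

Both pieces are strictly decreasing (slopes −9 and −7), so each is injective on its own interval.
The left piece maps (−∞, 1) onto (−8, ∞); the right piece maps [1, ∞) onto (−∞, −14].
The images leave a gap (−8 has no preimage), so σ is not surjective, hence not bijective.
Because the two images are disjoint, no x < 1 has σ(x) = σ(1), so we compute σ⁻¹(−17): −17 lies in (−∞, −14], so solve −7x − 7 = −17: x = (−17 + 7)/(−7) = 10/7.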